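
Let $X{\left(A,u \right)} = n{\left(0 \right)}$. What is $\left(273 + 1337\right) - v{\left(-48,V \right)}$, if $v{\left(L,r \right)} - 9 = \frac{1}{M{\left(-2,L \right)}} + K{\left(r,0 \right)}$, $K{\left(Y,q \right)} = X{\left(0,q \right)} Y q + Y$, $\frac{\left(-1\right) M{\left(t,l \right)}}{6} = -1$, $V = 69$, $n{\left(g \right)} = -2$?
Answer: $\frac{9191}{6} \approx 1531.8$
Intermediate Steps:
$X{\left(A,u \right)} = -2$
$M{\left(t,l \right)} = 6$ ($M{\left(t,l \right)} = \left(-6\right) \left(-1\right) = 6$)
$K{\left(Y,q \right)} = Y - 2 Y q$ ($K{\left(Y,q \right)} = - 2 Y q + Y = Y - 2 Y q$)
$v{\left(L,r \right)} = \frac{55}{6} + r$ ($v{\left(L,r \right)} = 9 + \left(\frac{1}{6} + r \left(1 - 0\right)\right) = 9 + \left(\frac{1}{6} + r \left(1 + 0\right)\right) = 9 + \left(\frac{1}{6} + r 1\right) = 9 + \left(\frac{1}{6} + r\right) = \frac{55}{6} + r$)
$\left(273 + 1337\right) - v{\left(-48,V \right)} = \left(273 + 1337\right) - \left(\frac{55}{6} + 69\right) = 1610 - \frac{469}{6} = \frac{9191}{6}$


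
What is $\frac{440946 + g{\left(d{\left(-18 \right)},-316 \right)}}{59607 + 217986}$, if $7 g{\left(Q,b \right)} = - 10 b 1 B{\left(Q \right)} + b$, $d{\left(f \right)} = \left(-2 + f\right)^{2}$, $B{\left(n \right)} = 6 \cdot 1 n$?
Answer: $\frac{10670306}{1943151} \approx 5.4912$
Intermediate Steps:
$B{\left(n \right)} = 6 n$
$g{\left(Q,b \right)} = \frac{b}{7} - \frac{60 Q b}{7}$ ($g{\left(Q,b \right)} = \frac{- 10 b 1 \cdot 6 Q + b}{7} = \frac{- 10 b 6 Q + b}{7} = \frac{- 10 \cdot 6 Q b + b}{7} = \frac{- 60 Q b + b}{7} = \frac{b - 60 Q b}{7} = \frac{b}{7} - \frac{60 Q b}{7}$)
$\frac{440946 + g{\left(d{\left(-18 \right)},-316 \right)}}{59607 + 217986} = \frac{440946 + \frac{1}{7} \left(-316\right) \left(1 - 60 \left(-2 - 18\right)^{2}\right)}{59607 + 217986} = \frac{440946 + \frac{1}{7} \left(-316\right) \left(1 - 60 \left(-20\right)^{2}\right)}{277593} = \left(440946 + \frac{1}{7} \left(-316\right) \left(1 - 24000\right)\right) \frac{1}{277593} = \left(440946 + \frac{1}{7} \left(-316\right) \left(-23999\right)\right) \frac{1}{277593} = \left(440946 + \frac{7583684}{7}\right) \frac{1}{277593} = \frac{10670306}{7} \cdot \frac{1}{277593} = \frac{10670306}{1943151}$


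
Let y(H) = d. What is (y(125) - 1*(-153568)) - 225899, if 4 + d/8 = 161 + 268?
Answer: -68931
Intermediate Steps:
d = 3400 (d = -32 + 8*(161 + 268) = -32 + 8*429 = -32 + 3432 = 3400)
y(H) = 3400
(y(125) - 1*(-153568)) - 225899 = (3400 - 1*(-153568)) - 225899 = (3400 + 153568) - 225899 = 156968 - 225899 = -68931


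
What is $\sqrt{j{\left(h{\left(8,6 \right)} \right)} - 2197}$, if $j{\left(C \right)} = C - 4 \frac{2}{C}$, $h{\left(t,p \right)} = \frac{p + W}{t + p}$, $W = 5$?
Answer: $\frac{i \sqrt{52326890}}{154} \approx 46.972 i$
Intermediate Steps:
$h{\left(t,p \right)} = \frac{5 + p}{p + t}$ ($h{\left(t,p \right)} = \frac{p + 5}{t + p} = \frac{5 + p}{p + t}$)
$j{\left(C \right)} = C - \frac{8}{C}$
$\sqrt{j{\left(h{\left(8,6 \right)} \right)} - 2197} = \sqrt{\left(\frac{5 + 6}{6 + 8} - \frac{8}{\frac{1}{6 + 8} \left(5 + 6\right)}\right) - 2197} = \sqrt{\left(\frac{1}{14} \cdot 11 - \frac{8}{\frac{1}{14} \cdot 11}\right) - 2197} = \sqrt{\left(\frac{11}{14} - \frac{8}{\frac{11}{14}}\right) - 2197} = \sqrt{\left(\frac{11}{14} - \frac{112}{11}\right) - 2197} = \sqrt{- \frac{1447}{154} - 2197} = \sqrt{- \frac{339785}{154}} = \frac{i \sqrt{52326890}}{154}$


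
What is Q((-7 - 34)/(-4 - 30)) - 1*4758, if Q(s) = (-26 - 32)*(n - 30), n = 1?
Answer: -3076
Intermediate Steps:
Q(s) = 1682 (Q(s) = (-26 - 32)*(1 - 30) = -58*(-29) = 1682)
Q((-7 - 34)/(-4 - 30)) - 1*4758 = 1682 - 1*4758 = 1682 - 4758 = -3076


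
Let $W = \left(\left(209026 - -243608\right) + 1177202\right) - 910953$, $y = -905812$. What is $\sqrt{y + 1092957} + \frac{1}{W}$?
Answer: $\frac{1}{718883} + \sqrt{187145} \approx 432.6$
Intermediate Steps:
$W = 718883$ ($W = \left(\left(209026 + 243608\right) + 1177202\right) - 910953 = \left(452634 + 1177202\right) - 910953 = 1629836 - 910953 = 718883$)
$\sqrt{y + 1092957} + \frac{1}{W} = \sqrt{-905812 + 1092957} + \frac{1}{718883} = \sqrt{187145} + \frac{1}{718883} = \frac{1}{718883} + \sqrt{187145}$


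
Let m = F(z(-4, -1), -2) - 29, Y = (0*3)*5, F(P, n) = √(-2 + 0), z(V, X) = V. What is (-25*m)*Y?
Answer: 0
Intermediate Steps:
F(P, n) = I*√2 (F(P, n) = √(-2) = I*√2)
Y = 0 (Y = 0*5 = 0)
m = -29 + I*√2 (m = I*√2 - 29 = -29 + I*√2 ≈ -29.0 + 1.4142*I)
(-25*m)*Y = -25*(-29 + I*√2)*0 = (725 - 25*I*√2)*0 = 0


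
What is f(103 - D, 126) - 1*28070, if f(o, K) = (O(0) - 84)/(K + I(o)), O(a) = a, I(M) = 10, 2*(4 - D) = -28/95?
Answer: -954401/34 ≈ -28071.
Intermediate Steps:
D = 394/95 (D = 4 - (-14)/95 = 4 - 1/2*(-28/95) = 4 + 14/95 = 394/95 ≈ 4.1474)
f(o, K) = -84/(10 + K) (f(o, K) = (0 - 84)/(K + 10) = -84/(10 + K))
f(103 - D, 126) - 1*28070 = -84/(10 + 126) - 1*28070 = -84/136 - 28070 = -84*1/136 - 28070 = -21/34 - 28070 = -954401/34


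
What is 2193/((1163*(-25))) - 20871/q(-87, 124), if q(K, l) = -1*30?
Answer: 40450569/58150 ≈ 695.63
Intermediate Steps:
q(K, l) = -30
2193/((1163*(-25))) - 20871/q(-87, 124) = 2193/((1163*(-25))) - 20871/(-30) = 2193/(-29075) - 20871*(-1/30) = 2193*(-1/29075) + 6957/10 = -2193/29075 + 6957/10 = 40450569/58150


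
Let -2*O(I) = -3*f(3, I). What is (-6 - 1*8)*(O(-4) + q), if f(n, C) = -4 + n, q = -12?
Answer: 189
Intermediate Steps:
O(I) = -3/2 (O(I) = -(-3)*(-4 + 3)/2 = -(-3)*(-1)/2 = -1/2*3 = -3/2)
(-6 - 1*8)*(O(-4) + q) = (-6 - 1*8)*(-3/2 - 12) = (-6 - 8)*(-27/2) = -14*(-27/2) = 189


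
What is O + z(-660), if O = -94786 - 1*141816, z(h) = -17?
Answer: -236619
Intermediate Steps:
O = -236602 (O = -94786 - 141816 = -236602)
O + z(-660) = -236602 - 17 = -236619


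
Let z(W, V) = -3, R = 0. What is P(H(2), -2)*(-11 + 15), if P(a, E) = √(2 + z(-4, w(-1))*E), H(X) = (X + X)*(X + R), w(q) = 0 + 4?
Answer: 8*√2 ≈ 11.314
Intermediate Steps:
w(q) = 4
H(X) = 2*X² (H(X) = (X + X)*(X + 0) = (2*X)*X = 2*X²)
P(a, E) = √(2 - 3*E)
P(H(2), -2)*(-11 + 15) = √(2 - 3*(-2))*(-11 + 15) = √(2 + 6)*4 = √8*4 = (2*√2)*4 = 8*√2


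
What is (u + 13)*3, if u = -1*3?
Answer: 30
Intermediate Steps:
u = -3
(u + 13)*3 = (-3 + 13)*3 = 10*3 = 30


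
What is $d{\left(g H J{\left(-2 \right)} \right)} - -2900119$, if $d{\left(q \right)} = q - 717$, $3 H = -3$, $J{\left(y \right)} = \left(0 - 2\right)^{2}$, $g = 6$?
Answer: $2899378$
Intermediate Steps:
$J{\left(y \right)} = 4$ ($J{\left(y \right)} = \left(-2\right)^{2} = 4$)
$H = -1$ ($H = \frac{1}{3} \left(-3\right) = -1$)
$d{\left(q \right)} = -717 + q$ ($d{\left(q \right)} = q - 717 = -717 + q$)
$d{\left(g H J{\left(-2 \right)} \right)} - -2900119 = \left(-717 + 6 \left(-1\right) 4\right) - -2900119 = \left(-717 - 24\right) + 2900119 = -741 + 2900119 = 2899378$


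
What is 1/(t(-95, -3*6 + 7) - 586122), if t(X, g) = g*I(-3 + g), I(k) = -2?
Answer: -1/586100 ≈ -1.7062e-6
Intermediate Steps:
t(X, g) = -2*g (t(X, g) = g*(-2) = -2*g)
1/(t(-95, -3*6 + 7) - 586122) = 1/(-2*(-3*6 + 7) - 586122) = 1/(-2*(-18 + 7) - 586122) = 1/(-2*(-11) - 586122) = 1/(22 - 586122) = 1/(-586100) = -1/586100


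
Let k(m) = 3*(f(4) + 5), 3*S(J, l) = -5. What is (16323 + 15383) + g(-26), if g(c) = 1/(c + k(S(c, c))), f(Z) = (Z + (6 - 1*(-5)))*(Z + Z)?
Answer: 11065395/349 ≈ 31706.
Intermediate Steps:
S(J, l) = -5/3 (S(J, l) = (1/3)*(-5) = -5/3)
f(Z) = 2*Z*(11 + Z) (f(Z) = (Z + (6 + 5))*(2*Z) = (Z + 11)*(2*Z) = (11 + Z)*(2*Z) = 2*Z*(11 + Z))
k(m) = 375 (k(m) = 3*(2*4*(11 + 4) + 5) = 3*(2*4*15 + 5) = 3*(120 + 5) = 3*125 = 375)
g(c) = 1/(375 + c) (g(c) = 1/(c + 375) = 1/(375 + c))
(16323 + 15383) + g(-26) = (16323 + 15383) + 1/(375 - 26) = 31706 + 1/349 = 11065395/349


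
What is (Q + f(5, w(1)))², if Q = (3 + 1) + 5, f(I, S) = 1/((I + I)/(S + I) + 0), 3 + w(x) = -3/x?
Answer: 7921/100 ≈ 79.210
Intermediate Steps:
w(x) = -3 - 3/x
f(I, S) = (I + S)/(2*I) (f(I, S) = 1/((2*I)/(I + S) + 0) = 1/(2*I/(I + S) + 0) = 1/(2*I/(I + S)) = (I + S)/(2*I))
Q = 9 (Q = 4 + 5 = 9)
(Q + f(5, w(1)))² = (9 + (½)*(5 + (-3 - 3/1))/5)² = (9 + (½)*(⅕)*(5 + (-3 - 3*1)))² = (9 + (½)*(⅕)*(5 + (-3 - 3)))² = (9 + (½)*(⅕)*(5 - 6))² = (9 + (½)*(⅕)*(-1))² = (9 - ⅒)² = (89/10)² = 7921/100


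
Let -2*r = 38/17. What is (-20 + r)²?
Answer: 128881/289 ≈ 445.96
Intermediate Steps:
r = -19/17 ≈ -1.1176
(-20 + r)² = (-20 - 19/17)² = (-359/17)² = 128881/289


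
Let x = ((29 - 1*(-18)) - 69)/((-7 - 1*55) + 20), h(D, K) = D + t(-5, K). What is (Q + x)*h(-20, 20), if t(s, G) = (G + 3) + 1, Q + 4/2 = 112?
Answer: 9284/21 ≈ 442.10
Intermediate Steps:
Q = 110 (Q = -2 + 112 = 110)
t(s, G) = 4 + G (t(s, G) = (3 + G) + 1 = 4 + G)
h(D, K) = 4 + D + K (h(D, K) = D + (4 + K) = 4 + D + K)
x = 11/21 (x = ((29 + 18) - 69)/((-7 - 55) + 20) = (47 - 69)/(-62 + 20) = -22/(-42) = -22*(-1/42) = 11/21 ≈ 0.52381)
(Q + x)*h(-20, 20) = (110 + 11/21)*(4 - 20 + 20) = (2321/21)*4 = 9284/21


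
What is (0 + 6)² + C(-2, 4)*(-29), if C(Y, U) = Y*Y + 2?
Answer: -138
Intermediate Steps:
C(Y, U) = 2 + Y² (C(Y, U) = Y² + 2 = 2 + Y²)
(0 + 6)² + C(-2, 4)*(-29) = (0 + 6)² + (2 + (-2)²)*(-29) = 6² + (2 + 4)*(-29) = 36 + 6*(-29) = 36 - 174 = -138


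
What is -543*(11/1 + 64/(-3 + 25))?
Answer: -83079/11 ≈ -7552.6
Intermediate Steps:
-543*(11/1 + 64/(-3 + 25)) = -543*(11*1 + 64/22) = -543*(11 + 64*(1/22)) = -543*(11 + 32/11) = -543*153/11 = -83079/11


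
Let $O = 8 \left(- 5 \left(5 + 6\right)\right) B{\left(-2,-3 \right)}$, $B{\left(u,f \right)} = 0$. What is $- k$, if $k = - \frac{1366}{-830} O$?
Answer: $0$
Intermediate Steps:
$O = 0$ ($O = 8 \left(- 5 \left(5 + 6\right)\right) 0 = 8 \left(\left(-5\right) 11\right) 0 = 8 \left(-55\right) 0 = \left(-440\right) 0 = 0$)
$k = 0$ ($k = - \frac{1366}{-830} \cdot 0 = \left(-1366\right) \left(- \frac{1}{830}\right) 0 = \frac{683}{415} \cdot 0 = 0$)
$- k = \left(-1\right) 0 = 0$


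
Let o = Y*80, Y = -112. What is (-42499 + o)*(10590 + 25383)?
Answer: -1851134607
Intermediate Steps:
o = -8960 (o = -112*80 = -8960)
(-42499 + o)*(10590 + 25383) = (-42499 - 8960)*(10590 + 25383) = -51459*35973 = -1851134607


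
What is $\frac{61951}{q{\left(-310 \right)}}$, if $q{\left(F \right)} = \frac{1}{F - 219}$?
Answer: $-32772079$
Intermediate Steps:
$q{\left(F \right)} = \frac{1}{-219 + F}$
$\frac{61951}{q{\left(-310 \right)}} = \frac{61951}{\frac{1}{-219 - 310}} = \frac{61951}{\frac{1}{-529}} = \frac{61951}{- \frac{1}{529}} = 61951 \left(-529\right) = -32772079$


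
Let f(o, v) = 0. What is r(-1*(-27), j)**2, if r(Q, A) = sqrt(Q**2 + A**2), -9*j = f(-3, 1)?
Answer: 729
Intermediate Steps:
j = 0 (j = -1/9*0 = 0)
r(Q, A) = sqrt(A**2 + Q**2)
r(-1*(-27), j)**2 = (sqrt(0**2 + (-1*(-27))**2))**2 = (sqrt(0 + 27**2))**2 = (sqrt(0 + 729))**2 = (sqrt(729))**2 = 27**2 = 729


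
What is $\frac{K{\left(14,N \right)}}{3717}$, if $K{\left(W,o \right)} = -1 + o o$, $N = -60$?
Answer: $\frac{61}{63} \approx 0.96825$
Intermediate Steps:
$K{\left(W,o \right)} = -1 + o^{2}$
$\frac{K{\left(14,N \right)}}{3717} = \frac{-1 + \left(-60\right)^{2}}{3717} = \left(-1 + 3600\right) \frac{1}{3717} = 3599 \cdot \frac{1}{3717} = \frac{61}{63}$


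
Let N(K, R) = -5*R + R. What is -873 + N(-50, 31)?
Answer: -997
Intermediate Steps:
N(K, R) = -4*R
-873 + N(-50, 31) = -873 - 4*31 = -873 - 124 = -997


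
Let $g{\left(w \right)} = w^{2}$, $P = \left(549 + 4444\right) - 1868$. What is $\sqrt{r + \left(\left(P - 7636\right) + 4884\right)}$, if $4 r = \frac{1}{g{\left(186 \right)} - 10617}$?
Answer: $\frac{\sqrt{857888745951}}{47958} \approx 19.313$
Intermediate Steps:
$P = 3125$ ($P = 4993 - 1868 = 3125$)
$r = \frac{1}{95916}$ ($r = \frac{1}{4 \left(186^{2} - 10617\right)} = \frac{1}{4 \left(34596 - 10617\right)} = \frac{1}{4 \cdot 23979} = \frac{1}{4} \cdot \frac{1}{23979} = \frac{1}{95916} \approx 1.0426 \cdot 10^{-5}$)
$\sqrt{r + \left(\left(P - 7636\right) + 4884\right)} = \sqrt{\frac{1}{95916} + \left(\left(3125 - 7636\right) + 4884\right)} = \sqrt{\frac{1}{95916} + \left(-4511 + 4884\right)} = \sqrt{\frac{1}{95916} + 373} = \sqrt{\frac{35776669}{95916}} = \frac{\sqrt{857888745951}}{47958}$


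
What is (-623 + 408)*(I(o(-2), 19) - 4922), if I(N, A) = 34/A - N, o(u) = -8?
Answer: 20066380/19 ≈ 1.0561e+6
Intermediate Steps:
I(N, A) = -N + 34/A
(-623 + 408)*(I(o(-2), 19) - 4922) = (-623 + 408)*((-1*(-8) + 34/19) - 4922) = -215*((8 + 34*(1/19)) - 4922) = -215*((8 + 34/19) - 4922) = -215*(186/19 - 4922) = -215*(-93332/19) = 20066380/19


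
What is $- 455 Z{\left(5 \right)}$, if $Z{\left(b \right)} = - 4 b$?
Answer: $9100$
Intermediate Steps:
$- 455 Z{\left(5 \right)} = - 455 \left(\left(-4\right) 5\right) = \left(-455\right) \left(-20\right) = 9100$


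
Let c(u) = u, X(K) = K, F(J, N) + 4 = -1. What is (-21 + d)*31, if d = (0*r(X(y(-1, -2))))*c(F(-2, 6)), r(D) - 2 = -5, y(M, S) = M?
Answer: -651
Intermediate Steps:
F(J, N) = -5 (F(J, N) = -4 - 1 = -5)
r(D) = -3 (r(D) = 2 - 5 = -3)
d = 0 (d = (0*(-3))*(-5) = 0*(-5) = 0)
(-21 + d)*31 = (-21 + 0)*31 = -21*31 = -651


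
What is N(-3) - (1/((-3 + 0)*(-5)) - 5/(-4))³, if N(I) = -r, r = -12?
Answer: 2098961/216000 ≈ 9.7174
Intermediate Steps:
N(I) = 12 (N(I) = -1*(-12) = 12)
N(-3) - (1/((-3 + 0)*(-5)) - 5/(-4))³ = 12 - (1/((-3 + 0)*(-5)) - 5/(-4))³ = 12 - (-⅕/(-3) - 5*(-¼))³ = 12 - (-⅓*(-⅕) + 5/4)³ = 12 - (1/15 + 5/4)³ = 12 - (79/60)³ = 12 - 1*493039/216000 = 12 - 493039/216000 = 2098961/216000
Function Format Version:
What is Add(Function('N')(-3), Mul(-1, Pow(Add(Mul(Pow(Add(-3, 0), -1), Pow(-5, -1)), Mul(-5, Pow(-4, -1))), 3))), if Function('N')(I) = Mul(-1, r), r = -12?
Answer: Rational(2098961, 216000) ≈ 9.7174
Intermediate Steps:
Function('N')(I) = 12 (Function('N')(I) = Mul(-1, -12) = 12)
Add(Function('N')(-3), Mul(-1, Pow(Add(Mul(Pow(Add(-3, 0), -1), Pow(-5, -1)), Mul(-5, Pow(-4, -1))), 3))) = Add(12, Mul(-1, Pow(Add(Mul(Pow(Add(-3, 0), -1), Pow(-5, -1)), Mul(-5, Pow(-4, -1))), 3))) = Add(12, Mul(-1, Pow(Add(Mul(Pow(-3, -1), Rational(-1, 5)), Mul(-5, Rational(-1, 4))), 3))) = Add(12, Mul(-1, Pow(Add(Mul(Rational(-1, 3), Rational(-1, 5)), Rational(5, 4)), 3))) = Add(12, Mul(-1, Pow(Add(Rational(1, 15), Rational(5, 4)), 3))) = Add(12, Mul(-1, Pow(Rational(79, 60), 3))) = Add(12, Mul(-1, Rational(493039, 216000))) = Add(12, Rational(-493039, 216000)) = Rational(2098961, 216000)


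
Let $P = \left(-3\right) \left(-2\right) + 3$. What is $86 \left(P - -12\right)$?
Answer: $1806$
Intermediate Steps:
$P = 9$ ($P = 6 + 3 = 9$)
$86 \left(P - -12\right) = 86 \left(9 - -12\right) = 86 \left(9 + 12\right) = 86 \cdot 21 = 1806$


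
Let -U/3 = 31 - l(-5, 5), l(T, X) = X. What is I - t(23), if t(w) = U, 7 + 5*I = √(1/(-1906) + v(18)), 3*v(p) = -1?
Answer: 383/5 + I*√10915662/28590 ≈ 76.6 + 0.11556*I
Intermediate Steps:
v(p) = -⅓ (v(p) = (⅓)*(-1) = -⅓)
I = -7/5 + I*√10915662/28590 (I = -7/5 + √(1/(-1906) - ⅓)/5 = -7/5 + √(-1/1906 - ⅓)/5 = -7/5 + √(-1909/5718)/5 = -7/5 + (I*√10915662/5718)/5 = -7/5 + I*√10915662/28590 ≈ -1.4 + 0.11556*I)
U = -78 (U = -3*(31 - 1*5) = -3*(31 - 5) = -3*26 = -78)
t(w) = -78
I - t(23) = (-7/5 + I*√10915662/28590) - 1*(-78) = (-7/5 + I*√10915662/28590) + 78 = 383/5 + I*√10915662/28590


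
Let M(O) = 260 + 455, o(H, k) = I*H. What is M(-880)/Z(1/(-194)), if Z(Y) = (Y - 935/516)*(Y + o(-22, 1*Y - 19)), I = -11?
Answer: -2314237640/1423323497 ≈ -1.6259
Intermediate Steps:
o(H, k) = -11*H
M(O) = 715
Z(Y) = (242 + Y)*(-935/516 + Y) (Z(Y) = (Y - 935/516)*(Y - 11*(-22)) = (Y - 935*1/516)*(Y + 242) = (Y - 935/516)*(242 + Y) = (-935/516 + Y)*(242 + Y) = (242 + Y)*(-935/516 + Y))
M(-880)/Z(1/(-194)) = 715/(-113135/258 + (1/(-194))² + (123937/516)/(-194)) = 715/(-113135/258 + (-1/194)² + (123937/516)*(-1/194)) = 715/(-113135/258 + 1/37636 - 123937/100104) = 715/(-1423323497/3236696) = 715*(-3236696/1423323497) = -2314237640/1423323497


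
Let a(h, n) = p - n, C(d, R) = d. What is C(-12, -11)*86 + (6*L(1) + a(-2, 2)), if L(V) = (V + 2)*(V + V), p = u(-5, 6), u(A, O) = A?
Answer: -1003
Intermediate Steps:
p = -5
L(V) = 2*V*(2 + V) (L(V) = (2 + V)*(2*V) = 2*V*(2 + V))
a(h, n) = -5 - n
C(-12, -11)*86 + (6*L(1) + a(-2, 2)) = -12*86 + (6*(2*1*(2 + 1)) + (-5 - 1*2)) = -1032 + (6*(2*1*3) + (-5 - 2)) = -1032 + (6*6 - 7) = -1032 + (36 - 7) = -1032 + 29 = -1003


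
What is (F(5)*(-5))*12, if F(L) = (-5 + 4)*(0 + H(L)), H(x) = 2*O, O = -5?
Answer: -600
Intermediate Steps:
H(x) = -10 (H(x) = 2*(-5) = -10)
F(L) = 10 (F(L) = (-5 + 4)*(0 - 10) = -1*(-10) = 10)
(F(5)*(-5))*12 = (10*(-5))*12 = -50*12 = -600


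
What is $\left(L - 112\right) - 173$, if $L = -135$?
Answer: $-420$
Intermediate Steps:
$\left(L - 112\right) - 173 = \left(-135 - 112\right) - 173 = -247 - 173 = -420$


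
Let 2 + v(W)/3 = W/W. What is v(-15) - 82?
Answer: -85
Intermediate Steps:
v(W) = -3 (v(W) = -6 + 3*(W/W) = -6 + 3*1 = -6 + 3 = -3)
v(-15) - 82 = -3 - 82 = -85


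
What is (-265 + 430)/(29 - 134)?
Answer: -11/7 ≈ -1.5714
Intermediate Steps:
(-265 + 430)/(29 - 134) = 165/(-105) = 165*(-1/105) = -11/7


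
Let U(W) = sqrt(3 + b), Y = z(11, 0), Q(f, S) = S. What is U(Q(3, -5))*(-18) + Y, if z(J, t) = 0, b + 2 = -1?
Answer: 0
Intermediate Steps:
b = -3 (b = -2 - 1 = -3)
Y = 0
U(W) = 0 (U(W) = sqrt(3 - 3) = sqrt(0) = 0)
U(Q(3, -5))*(-18) + Y = 0*(-18) + 0 = 0 + 0 = 0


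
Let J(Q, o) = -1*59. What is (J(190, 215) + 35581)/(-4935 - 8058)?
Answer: -35522/12993 ≈ -2.7339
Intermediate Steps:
J(Q, o) = -59
(J(190, 215) + 35581)/(-4935 - 8058) = (-59 + 35581)/(-4935 - 8058) = 35522/(-12993) = 35522*(-1/12993) = -35522/12993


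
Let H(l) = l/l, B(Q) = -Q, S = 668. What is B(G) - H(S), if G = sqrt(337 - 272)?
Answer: -1 - sqrt(65) ≈ -9.0623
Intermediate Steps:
G = sqrt(65) ≈ 8.0623
H(l) = 1
B(G) - H(S) = -sqrt(65) - 1*1 = -sqrt(65) - 1 = -1 - sqrt(65)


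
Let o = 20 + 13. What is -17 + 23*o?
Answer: 742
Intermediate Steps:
o = 33
-17 + 23*o = -17 + 23*33 = -17 + 759 = 742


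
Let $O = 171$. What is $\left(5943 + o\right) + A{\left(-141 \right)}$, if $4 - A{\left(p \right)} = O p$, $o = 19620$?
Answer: $49678$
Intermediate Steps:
$A{\left(p \right)} = 4 - 171 p$
$\left(5943 + o\right) + A{\left(-141 \right)} = \left(5943 + 19620\right) + \left(4 - -24111\right) = 25563 + \left(4 + 24111\right) = 25563 + 24115 = 49678$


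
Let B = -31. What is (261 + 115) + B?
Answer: 345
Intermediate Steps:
(261 + 115) + B = (261 + 115) - 31 = 376 - 31 = 345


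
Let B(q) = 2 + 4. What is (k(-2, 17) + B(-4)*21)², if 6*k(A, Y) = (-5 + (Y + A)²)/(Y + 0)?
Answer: 42719296/2601 ≈ 16424.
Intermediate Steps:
B(q) = 6
k(A, Y) = (-5 + (A + Y)²)/(6*Y) (k(A, Y) = ((-5 + (Y + A)²)/(Y + 0))/6 = ((-5 + (A + Y)²)/Y)/6 = (-5 + (A + Y)²)/(6*Y))
(k(-2, 17) + B(-4)*21)² = ((⅙)*(-5 + (-2 + 17)²)/17 + 6*21)² = ((⅙)*(1/17)*(-5 + 15²) + 126)² = ((⅙)*(1/17)*(-5 + 225) + 126)² = ((⅙)*(1/17)*220 + 126)² = (110/51 + 126)² = (6536/51)² = 42719296/2601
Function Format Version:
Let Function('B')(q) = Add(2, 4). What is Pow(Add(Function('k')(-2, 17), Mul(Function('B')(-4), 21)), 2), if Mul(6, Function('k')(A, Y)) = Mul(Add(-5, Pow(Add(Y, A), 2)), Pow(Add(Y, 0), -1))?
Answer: Rational(42719296, 2601) ≈ 16424.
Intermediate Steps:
Function('B')(q) = 6
Function('k')(A, Y) = Mul(Rational(1, 6), Pow(Y, -1), Add(-5, Pow(Add(A, Y), 2))) (Function('k')(A, Y) = Mul(Rational(1, 6), Mul(Add(-5, Pow(Add(Y, A), 2)), Pow(Add(Y, 0), -1))) = Mul(Rational(1, 6), Mul(Add(-5, Pow(Add(A, Y), 2)), Pow(Y, -1))) = Mul(Rational(1, 6), Mul(Pow(Y, -1), Add(-5, Pow(Add(A, Y), 2)))) = Mul(Rational(1, 6), Pow(Y, -1), Add(-5, Pow(Add(A, Y), 2))))
Pow(Add(Function('k')(-2, 17), Mul(Function('B')(-4), 21)), 2) = Pow(Add(Mul(Rational(1, 6), Pow(17, -1), Add(-5, Pow(Add(-2, 17), 2))), Mul(6, 21)), 2) = Pow(Add(Mul(Rational(1, 6), Rational(1, 17), Add(-5, Pow(15, 2))), 126), 2) = Pow(Add(Mul(Rational(1, 6), Rational(1, 17), Add(-5, 225)), 126), 2) = Pow(Add(Mul(Rational(1, 6), Rational(1, 17), 220), 126), 2) = Pow(Add(Rational(110, 51), 126), 2) = Pow(Rational(6536, 51), 2) = Rational(42719296, 2601)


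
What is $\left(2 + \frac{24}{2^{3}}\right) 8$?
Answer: $40$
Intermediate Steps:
$\left(2 + \frac{24}{2^{3}}\right) 8 = \left(2 + \frac{24}{8}\right) 8 = \left(2 + 24 \cdot \frac{1}{8}\right) 8 = \left(2 + 3\right) 8 = 5 \cdot 8 = 40$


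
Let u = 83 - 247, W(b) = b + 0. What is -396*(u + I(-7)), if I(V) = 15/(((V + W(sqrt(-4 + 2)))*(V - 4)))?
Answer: 1102788/17 - 180*I*sqrt(2)/17 ≈ 64870.0 - 14.974*I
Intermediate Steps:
W(b) = b
I(V) = 15/((-4 + V)*(V + I*sqrt(2))) (I(V) = 15/(((V + sqrt(-4 + 2))*(V - 4))) = 15/(((V + sqrt(-2))*(-4 + V))) = 15/(((V + I*sqrt(2))*(-4 + V))) = 15/(((-4 + V)*(V + I*sqrt(2)))) = 15*(1/((-4 + V)*(V + I*sqrt(2)))) = 15/((-4 + V)*(V + I*sqrt(2))))
u = -164
-396*(u + I(-7)) = -396*(-164 + 15/((-7)**2 - 4*(-7) - 4*I*sqrt(2) + I*(-7)*sqrt(2))) = -396*(-164 + 15/(49 + 28 - 4*I*sqrt(2) - 7*I*sqrt(2))) = -396*(-164 + 15/(77 - 11*I*sqrt(2))) = 64944 - 5940/(77 - 11*I*sqrt(2))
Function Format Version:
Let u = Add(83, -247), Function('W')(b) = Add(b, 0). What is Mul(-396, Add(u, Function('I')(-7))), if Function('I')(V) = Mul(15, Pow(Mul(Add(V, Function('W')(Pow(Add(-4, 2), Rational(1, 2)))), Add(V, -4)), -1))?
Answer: Add(Rational(1102788, 17), Mul(Rational(-180, 17), I, Pow(2, Rational(1, 2)))) ≈ Add(64870., Mul(-14.974, I))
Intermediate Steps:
Function('W')(b) = b
Function('I')(V) = Mul(15, Pow(Add(-4, V), -1), Pow(Add(V, Mul(I, Pow(2, Rational(1, 2)))), -1)) (Function('I')(V) = Mul(15, Pow(Mul(Add(V, Pow(Add(-4, 2), Rational(1, 2))), Add(V, -4)), -1)) = Mul(15, Pow(Mul(Add(V, Pow(-2, Rational(1, 2))), Add(-4, V)), -1)) = Mul(15, Pow(Mul(Add(V, Mul(I, Pow(2, Rational(1, 2)))), Add(-4, V)), -1)) = Mul(15, Pow(Mul(Add(-4, V), Add(V, Mul(I, Pow(2, Rational(1, 2))))), -1)) = Mul(15, Mul(Pow(Add(-4, V), -1), Pow(Add(V, Mul(I, Pow(2, Rational(1, 2)))), -1))) = Mul(15, Pow(Add(-4, V), -1), Pow(Add(V, Mul(I, Pow(2, Rational(1, 2)))), -1)))
u = -164
Mul(-396, Add(u, Function('I')(-7))) = Mul(-396, Add(-164, Mul(15, Pow(Add(Pow(-7, 2), Mul(-4, -7), Mul(-4, I, Pow(2, Rational(1, 2))), Mul(I, -7, Pow(2, Rational(1, 2)))), -1)))) = Mul(-396, Add(-164, Mul(15, Pow(Add(49, 28, Mul(-4, I, Pow(2, Rational(1, 2))), Mul(-7, I, Pow(2, Rational(1, 2)))), -1)))) = Mul(-396, Add(-164, Mul(15, Pow(Add(77, Mul(-11, I, Pow(2, Rational(1, 2)))), -1)))) = Add(64944, Mul(-5940, Pow(Add(77, Mul(-11, I, Pow(2, Rational(1, 2)))), -1)))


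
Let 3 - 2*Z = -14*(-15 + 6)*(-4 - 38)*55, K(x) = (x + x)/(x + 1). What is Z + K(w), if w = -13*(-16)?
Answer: 60832999/418 ≈ 1.4553e+5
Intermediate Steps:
w = 208
K(x) = 2*x/(1 + x) (K(x) = (2*x)/(1 + x) = 2*x/(1 + x))
Z = 291063/2 (Z = 3/2 - (-14*(-15 + 6)*(-4 - 38))*55/2 = 3/2 - (-(-126)*(-42))*55/2 = 3/2 - (-14*378)*55/2 = 3/2 - (-2646)*55 = 3/2 - 1/2*(-291060) = 3/2 + 145530 = 291063/2 ≈ 1.4553e+5)
Z + K(w) = 291063/2 + 2*208/(1 + 208) = 291063/2 + 2*208/209 = 291063/2 + 2*208*(1/209) = 291063/2 + 416/209 = 60832999/418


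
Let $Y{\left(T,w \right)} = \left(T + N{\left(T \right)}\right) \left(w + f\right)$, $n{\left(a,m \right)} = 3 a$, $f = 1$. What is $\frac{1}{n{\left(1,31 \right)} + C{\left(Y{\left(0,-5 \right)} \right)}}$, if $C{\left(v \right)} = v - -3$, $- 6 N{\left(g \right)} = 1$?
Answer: $\frac{3}{20} \approx 0.15$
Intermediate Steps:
$N{\left(g \right)} = - \frac{1}{6}$ ($N{\left(g \right)} = \left(- \frac{1}{6}\right) 1 = - \frac{1}{6}$)
$Y{\left(T,w \right)} = \left(1 + w\right) \left(- \frac{1}{6} + T\right)$ ($Y{\left(T,w \right)} = \left(T - \frac{1}{6}\right) \left(w + 1\right) = \left(- \frac{1}{6} + T\right) \left(1 + w\right) = \left(1 + w\right) \left(- \frac{1}{6} + T\right)$)
$C{\left(v \right)} = 3 + v$ ($C{\left(v \right)} = v + 3 = 3 + v$)
$\frac{1}{n{\left(1,31 \right)} + C{\left(Y{\left(0,-5 \right)} \right)}} = \frac{1}{3 \cdot 1 + \left(3 + \left(- \frac{1}{6} + 0 - - \frac{5}{6} + 0 \left(-5\right)\right)\right)} = \frac{1}{3 + \left(3 + \left(- \frac{1}{6} + 0 + \frac{5}{6} + 0\right)\right)} = \frac{1}{3 + \left(3 + \frac{2}{3}\right)} = \frac{1}{3 + \frac{11}{3}} = \frac{1}{\frac{20}{3}} = \frac{3}{20}$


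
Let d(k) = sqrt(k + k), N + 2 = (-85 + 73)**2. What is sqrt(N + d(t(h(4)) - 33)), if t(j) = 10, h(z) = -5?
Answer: sqrt(142 + I*sqrt(46)) ≈ 11.92 + 0.2845*I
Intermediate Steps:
N = 142 (N = -2 + (-85 + 73)**2 = -2 + (-12)**2 = -2 + 144 = 142)
d(k) = sqrt(2)*sqrt(k) (d(k) = sqrt(2*k) = sqrt(2)*sqrt(k))
sqrt(N + d(t(h(4)) - 33)) = sqrt(142 + sqrt(2)*sqrt(10 - 33)) = sqrt(142 + sqrt(2)*sqrt(-23)) = sqrt(142 + sqrt(2)*(I*sqrt(23))) = sqrt(142 + I*sqrt(46))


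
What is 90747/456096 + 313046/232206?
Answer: 27308504383/17651371296 ≈ 1.5471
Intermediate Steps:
90747/456096 + 313046/232206 = 90747*(1/456096) + 313046*(1/232206) = 30249/152032 + 156523/116103 = 27308504383/17651371296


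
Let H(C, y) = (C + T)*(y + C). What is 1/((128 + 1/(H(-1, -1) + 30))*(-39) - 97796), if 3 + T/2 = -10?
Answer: -28/2878077 ≈ -9.7287e-6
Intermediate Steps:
T = -26 (T = -6 + 2*(-10) = -6 - 20 = -26)
H(C, y) = (-26 + C)*(C + y) (H(C, y) = (C - 26)*(y + C) = (-26 + C)*(C + y))
1/((128 + 1/(H(-1, -1) + 30))*(-39) - 97796) = 1/((128 + 1/(((-1)² - 26*(-1) - 26*(-1) - 1*(-1)) + 30))*(-39) - 97796) = 1/((128 + 1/((1 + 26 + 26 + 1) + 30))*(-39) - 97796) = 1/((128 + 1/(54 + 30))*(-39) - 97796) = 1/((128 + 1/84)*(-39) - 97796) = 1/((10753/84)*(-39) - 97796) = 1/(-139789/28 - 97796) = 1/(-2878077/28) = -28/2878077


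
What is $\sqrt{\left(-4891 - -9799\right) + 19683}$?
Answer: $\sqrt{24591} \approx 156.82$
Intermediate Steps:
$\sqrt{\left(-4891 - -9799\right) + 19683} = \sqrt{\left(-4891 + 9799\right) + 19683} = \sqrt{4908 + 19683} = \sqrt{24591}$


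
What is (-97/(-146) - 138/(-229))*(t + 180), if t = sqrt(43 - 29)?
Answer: 3812490/16717 + 42361*sqrt(14)/33434 ≈ 232.80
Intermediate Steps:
t = sqrt(14) ≈ 3.7417
(-97/(-146) - 138/(-229))*(t + 180) = (-97/(-146) - 138/(-229))*(sqrt(14) + 180) = (-97*(-1/146) - 138*(-1/229))*(180 + sqrt(14)) = (97/146 + 138/229)*(180 + sqrt(14)) = 42361*(180 + sqrt(14))/33434 = 3812490/16717 + 42361*sqrt(14)/33434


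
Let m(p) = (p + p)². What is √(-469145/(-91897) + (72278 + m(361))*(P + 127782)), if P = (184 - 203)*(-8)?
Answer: √641290396488793075037/91897 ≈ 2.7557e+5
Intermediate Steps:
m(p) = 4*p² (m(p) = (2*p)² = 4*p²)
P = 152 (P = -19*(-8) = 152)
√(-469145/(-91897) + (72278 + m(361))*(P + 127782)) = √(-469145/(-91897) + (72278 + 4*361²)*(152 + 127782)) = √(-469145*(-1/91897) + (72278 + 4*130321)*127934) = √(469145/91897 + (72278 + 521284)*127934) = √(469145/91897 + 593562*127934) = √(469145/91897 + 75936760908) = √(6978360517631621/91897) = √641290396488793075037/91897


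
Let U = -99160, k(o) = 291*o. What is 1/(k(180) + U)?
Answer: -1/46780 ≈ -2.1377e-5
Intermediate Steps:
1/(k(180) + U) = 1/(291*180 - 99160) = 1/(52380 - 99160) = 1/(-46780) = -1/46780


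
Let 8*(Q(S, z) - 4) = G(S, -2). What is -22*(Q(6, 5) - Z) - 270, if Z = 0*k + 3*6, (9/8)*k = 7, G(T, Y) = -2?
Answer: 87/2 ≈ 43.500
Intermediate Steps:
k = 56/9 (k = (8/9)*7 = 56/9 ≈ 6.2222)
Q(S, z) = 15/4 (Q(S, z) = 4 + (⅛)*(-2) = 4 - ¼ = 15/4)
Z = 18 (Z = 0*(56/9) + 3*6 = 0 + 18 = 18)
-22*(Q(6, 5) - Z) - 270 = -22*(15/4 - 1*18) - 270 = -22*(15/4 - 18) - 270 = -22*(-57/4) - 270 = 627/2 - 270 = 87/2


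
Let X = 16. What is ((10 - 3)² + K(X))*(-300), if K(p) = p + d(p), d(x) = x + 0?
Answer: -24300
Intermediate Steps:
d(x) = x
K(p) = 2*p (K(p) = p + p = 2*p)
((10 - 3)² + K(X))*(-300) = ((10 - 3)² + 2*16)*(-300) = (7² + 32)*(-300) = (49 + 32)*(-300) = 81*(-300) = -24300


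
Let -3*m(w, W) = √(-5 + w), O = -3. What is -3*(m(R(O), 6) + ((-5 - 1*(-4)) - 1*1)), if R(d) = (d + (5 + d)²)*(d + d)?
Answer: 6 + I*√11 ≈ 6.0 + 3.3166*I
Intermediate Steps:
R(d) = 2*d*(d + (5 + d)²) (R(d) = (d + (5 + d)²)*(2*d) = 2*d*(d + (5 + d)²))
m(w, W) = -√(-5 + w)/3
-3*(m(R(O), 6) + ((-5 - 1*(-4)) - 1*1)) = -3*(-√(-5 + 2*(-3)*(-3 + (5 - 3)²))/3 + ((-5 - 1*(-4)) - 1*1)) = -3*(-√(-5 + 2*(-3)*(-3 + 2²))/3 + ((-5 + 4) - 1)) = -3*(-√(-5 + 2*(-3)*(-3 + 4))/3 + (-1 - 1)) = -3*(-√(-5 + 2*(-3)*1)/3 - 2) = -3*(-√(-5 - 6)/3 - 2) = -3*(-I*√11/3 - 2) = -3*(-2 - I*√11/3) = 6 + I*√11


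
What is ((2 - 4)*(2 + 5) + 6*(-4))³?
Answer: -54872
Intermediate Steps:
((2 - 4)*(2 + 5) + 6*(-4))³ = (-2*7 - 24)³ = (-14 - 24)³ = (-38)³ = -54872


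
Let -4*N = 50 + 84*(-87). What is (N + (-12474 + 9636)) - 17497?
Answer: -37041/2 ≈ -18521.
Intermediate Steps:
N = 3629/2 (N = -(50 + 84*(-87))/4 = -(50 - 7308)/4 = -1/4*(-7258) = 3629/2 ≈ 1814.5)
(N + (-12474 + 9636)) - 17497 = (3629/2 + (-12474 + 9636)) - 17497 = (3629/2 - 2838) - 17497 = -2047/2 - 17497 = -37041/2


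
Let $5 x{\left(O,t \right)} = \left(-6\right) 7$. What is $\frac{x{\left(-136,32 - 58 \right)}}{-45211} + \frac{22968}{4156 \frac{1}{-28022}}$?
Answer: $- \frac{36372774808182}{234871145} \approx -1.5486 \cdot 10^{5}$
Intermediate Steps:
$x{\left(O,t \right)} = - \frac{42}{5}$ ($x{\left(O,t \right)} = \frac{\left(-6\right) 7}{5} = \frac{1}{5} \left(-42\right) = - \frac{42}{5}$)
$\frac{x{\left(-136,32 - 58 \right)}}{-45211} + \frac{22968}{4156 \frac{1}{-28022}} = - \frac{42}{5 \left(-45211\right)} + \frac{22968}{4156 \frac{1}{-28022}} = \left(- \frac{42}{5}\right) \left(- \frac{1}{45211}\right) + \frac{22968}{4156 \left(- \frac{1}{28022}\right)} = \frac{42}{226055} + \frac{22968}{- \frac{2078}{14011}} = \frac{42}{226055} + 22968 \left(- \frac{14011}{2078}\right) = \frac{42}{226055} - \frac{160902324}{1039} = - \frac{36372774808182}{234871145}$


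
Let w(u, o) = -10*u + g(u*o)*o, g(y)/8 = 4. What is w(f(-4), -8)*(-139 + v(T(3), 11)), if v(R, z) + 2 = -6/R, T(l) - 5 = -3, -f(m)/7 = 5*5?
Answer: -215136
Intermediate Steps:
f(m) = -175 (f(m) = -35*5 = -7*25 = -175)
g(y) = 32 (g(y) = 8*4 = 32)
T(l) = 2 (T(l) = 5 - 3 = 2)
v(R, z) = -2 - 6/R
w(u, o) = -10*u + 32*o
w(f(-4), -8)*(-139 + v(T(3), 11)) = (-10*(-175) + 32*(-8))*(-139 + (-2 - 6/2)) = (1750 - 256)*(-139 + (-2 - 6*½)) = 1494*(-139 + (-2 - 3)) = 1494*(-139 - 5) = 1494*(-144) = -215136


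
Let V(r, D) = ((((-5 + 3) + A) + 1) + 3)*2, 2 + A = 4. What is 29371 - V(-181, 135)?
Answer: 29363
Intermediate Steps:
A = 2 (A = -2 + 4 = 2)
V(r, D) = 8 (V(r, D) = ((((-5 + 3) + 2) + 1) + 3)*2 = (((-2 + 2) + 1) + 3)*2 = ((0 + 1) + 3)*2 = (1 + 3)*2 = 4*2 = 8)
29371 - V(-181, 135) = 29371 - 1*8 = 29371 - 8 = 29363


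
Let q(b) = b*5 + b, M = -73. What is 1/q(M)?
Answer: -1/438 ≈ -0.0022831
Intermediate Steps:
q(b) = 6*b (q(b) = 5*b + b = 6*b)
1/q(M) = 1/(6*(-73)) = 1/(-438) = -1/438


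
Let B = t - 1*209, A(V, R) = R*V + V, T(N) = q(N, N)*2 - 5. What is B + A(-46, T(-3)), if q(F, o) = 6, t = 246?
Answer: -331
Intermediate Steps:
T(N) = 7 (T(N) = 6*2 - 5 = 12 - 5 = 7)
A(V, R) = V + R*V
B = 37 (B = 246 - 1*209 = 246 - 209 = 37)
B + A(-46, T(-3)) = 37 - 46*(1 + 7) = 37 - 46*8 = 37 - 368 = -331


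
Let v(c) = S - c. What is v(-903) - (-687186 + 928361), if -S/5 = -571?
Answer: -237417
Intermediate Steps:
S = 2855 (S = -5*(-571) = 2855)
v(c) = 2855 - c
v(-903) - (-687186 + 928361) = (2855 - 1*(-903)) - (-687186 + 928361) = (2855 + 903) - 1*241175 = 3758 - 241175 = -237417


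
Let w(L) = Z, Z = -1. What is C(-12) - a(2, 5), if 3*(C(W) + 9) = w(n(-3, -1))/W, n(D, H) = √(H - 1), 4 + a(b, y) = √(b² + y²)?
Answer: -179/36 - √29 ≈ -10.357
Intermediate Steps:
a(b, y) = -4 + √(b² + y²)
n(D, H) = √(-1 + H)
w(L) = -1
C(W) = -9 - 1/(3*W) (C(W) = -9 + (-1/W)/3 = -9 - 1/(3*W))
C(-12) - a(2, 5) = (-9 - ⅓/(-12)) - (-4 + √(2² + 5²)) = (-9 - ⅓*(-1/12)) - (-4 + √(4 + 25)) = (-9 + 1/36) - (-4 + √29) = -323/36 + (4 - √29) = -179/36 - √29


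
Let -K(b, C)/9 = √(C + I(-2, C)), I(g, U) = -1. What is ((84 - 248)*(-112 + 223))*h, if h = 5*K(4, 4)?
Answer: 819180*√3 ≈ 1.4189e+6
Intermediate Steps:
K(b, C) = -9*√(-1 + C) (K(b, C) = -9*√(C - 1) = -9*√(-1 + C))
h = -45*√3 (h = 5*(-9*√(-1 + 4)) = 5*(-9*√3) = -45*√3 ≈ -77.942)
((84 - 248)*(-112 + 223))*h = ((84 - 248)*(-112 + 223))*(-45*√3) = (-164*111)*(-45*√3) = -(-819180)*√3 = 819180*√3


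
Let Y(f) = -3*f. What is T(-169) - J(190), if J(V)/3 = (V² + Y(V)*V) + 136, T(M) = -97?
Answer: 216095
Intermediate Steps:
J(V) = 408 - 6*V² (J(V) = 3*((V² + (-3*V)*V) + 136) = 3*((V² - 3*V²) + 136) = 3*(-2*V² + 136) = 3*(136 - 2*V²) = 408 - 6*V²)
T(-169) - J(190) = -97 - (408 - 6*190²) = -97 - (408 - 6*36100) = -97 - (408 - 216600) = -97 - 1*(-216192) = -97 + 216192 = 216095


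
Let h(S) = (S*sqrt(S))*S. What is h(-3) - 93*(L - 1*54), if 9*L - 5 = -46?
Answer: 16337/3 + 9*I*sqrt(3) ≈ 5445.7 + 15.588*I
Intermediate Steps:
L = -41/9 (L = 5/9 + (1/9)*(-46) = 5/9 - 46/9 = -41/9 ≈ -4.5556)
h(S) = S**(5/2) (h(S) = S**(3/2)*S = S**(5/2))
h(-3) - 93*(L - 1*54) = (-3)**(5/2) - 93*(-41/9 - 1*54) = 9*I*sqrt(3) - 93*(-41/9 - 54) = 9*I*sqrt(3) - 93*(-527/9) = 9*I*sqrt(3) + 16337/3 = 16337/3 + 9*I*sqrt(3)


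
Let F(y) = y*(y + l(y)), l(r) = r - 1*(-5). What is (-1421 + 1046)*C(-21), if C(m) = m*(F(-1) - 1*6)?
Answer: -70875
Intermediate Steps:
l(r) = 5 + r (l(r) = r + 5 = 5 + r)
F(y) = y*(5 + 2*y) (F(y) = y*(y + (5 + y)) = y*(5 + 2*y))
C(m) = -9*m (C(m) = m*(-(5 + 2*(-1)) - 1*6) = m*(-(5 - 2) - 6) = m*(-1*3 - 6) = m*(-3 - 6) = m*(-9) = -9*m)
(-1421 + 1046)*C(-21) = (-1421 + 1046)*(-9*(-21)) = -375*189 = -70875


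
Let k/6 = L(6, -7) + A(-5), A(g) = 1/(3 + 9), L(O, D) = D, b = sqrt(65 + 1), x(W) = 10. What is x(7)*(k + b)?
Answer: -415 + 10*sqrt(66) ≈ -333.76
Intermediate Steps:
b = sqrt(66) ≈ 8.1240
A(g) = 1/12
k = -83/2 (k = 6*(-7 + 1/12) = 6*(-83/12) = -83/2 ≈ -41.500)
x(7)*(k + b) = 10*(-83/2 + sqrt(66)) = -415 + 10*sqrt(66)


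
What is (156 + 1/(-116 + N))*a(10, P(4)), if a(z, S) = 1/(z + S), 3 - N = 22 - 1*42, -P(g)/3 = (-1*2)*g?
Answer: 14507/3162 ≈ 4.5879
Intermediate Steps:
P(g) = 6*g (P(g) = -3*(-1*2)*g = -(-6)*g = 6*g)
N = 23 (N = 3 - (22 - 1*42) = 3 - (22 - 42) = 3 - 1*(-20) = 3 + 20 = 23)
a(z, S) = 1/(S + z)
(156 + 1/(-116 + N))*a(10, P(4)) = (156 + 1/(-116 + 23))/(6*4 + 10) = (156 + 1/(-93))/(24 + 10) = (156 - 1/93)/34 = (14507/93)*(1/34) = 14507/3162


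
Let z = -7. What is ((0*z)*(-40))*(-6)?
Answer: 0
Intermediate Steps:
((0*z)*(-40))*(-6) = ((0*(-7))*(-40))*(-6) = (0*(-40))*(-6) = 0*(-6) = 0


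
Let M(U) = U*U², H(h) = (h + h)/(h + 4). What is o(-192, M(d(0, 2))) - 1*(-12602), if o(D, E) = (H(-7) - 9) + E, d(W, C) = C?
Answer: 37817/3 ≈ 12606.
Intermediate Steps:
H(h) = 2*h/(4 + h) (H(h) = (2*h)/(4 + h) = 2*h/(4 + h))
M(U) = U³
o(D, E) = -13/3 + E (o(D, E) = (2*(-7)/(4 - 7) - 9) + E = (2*(-7)/(-3) - 9) + E = (2*(-7)*(-⅓) - 9) + E = (14/3 - 9) + E = -13/3 + E)
o(-192, M(d(0, 2))) - 1*(-12602) = (-13/3 + 2³) - 1*(-12602) = (-13/3 + 8) + 12602 = 11/3 + 12602 = 37817/3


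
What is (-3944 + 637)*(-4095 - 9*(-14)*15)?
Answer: 7291935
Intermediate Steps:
(-3944 + 637)*(-4095 - 9*(-14)*15) = -3307*(-4095 + 126*15) = -3307*(-4095 + 1890) = -3307*(-2205) = 7291935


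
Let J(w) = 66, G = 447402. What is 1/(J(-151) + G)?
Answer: 1/447468 ≈ 2.2348e-6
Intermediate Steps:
1/(J(-151) + G) = 1/(66 + 447402) = 1/447468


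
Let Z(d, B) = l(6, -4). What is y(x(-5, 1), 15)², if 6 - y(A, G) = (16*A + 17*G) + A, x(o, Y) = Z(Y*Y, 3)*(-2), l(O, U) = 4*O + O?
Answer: 594441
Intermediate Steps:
l(O, U) = 5*O
Z(d, B) = 30 (Z(d, B) = 5*6 = 30)
x(o, Y) = -60 (x(o, Y) = 30*(-2) = -60)
y(A, G) = 6 - 17*A - 17*G (y(A, G) = 6 - ((16*A + 17*G) + A) = 6 - (17*A + 17*G) = 6 + (-17*A - 17*G) = 6 - 17*A - 17*G)
y(x(-5, 1), 15)² = (6 - 17*(-60) - 17*15)² = (6 + 1020 - 255)² = 771² = 594441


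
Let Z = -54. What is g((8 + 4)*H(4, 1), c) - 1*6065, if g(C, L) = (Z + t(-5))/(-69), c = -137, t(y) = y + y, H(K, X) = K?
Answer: -418421/69 ≈ -6064.1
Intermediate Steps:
t(y) = 2*y
g(C, L) = 64/69 (g(C, L) = (-54 + 2*(-5))/(-69) = (-54 - 10)*(-1/69) = -64*(-1/69) = 64/69)
g((8 + 4)*H(4, 1), c) - 1*6065 = 64/69 - 1*6065 = 64/69 - 6065 = -418421/69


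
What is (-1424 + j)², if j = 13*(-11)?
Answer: 2455489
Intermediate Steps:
j = -143
(-1424 + j)² = (-1424 - 143)² = (-1567)² = 2455489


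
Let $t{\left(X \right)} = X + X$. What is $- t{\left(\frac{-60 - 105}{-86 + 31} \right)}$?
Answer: $-6$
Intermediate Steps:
$t{\left(X \right)} = 2 X$
$- t{\left(\frac{-60 - 105}{-86 + 31} \right)} = - 2 \frac{-60 - 105}{-86 + 31} = - 2 \left(- \frac{165}{-55}\right) = - 2 \left(\left(-165\right) \left(- \frac{1}{55}\right)\right) = - 2 \cdot 3 = \left(-1\right) 6 = -6$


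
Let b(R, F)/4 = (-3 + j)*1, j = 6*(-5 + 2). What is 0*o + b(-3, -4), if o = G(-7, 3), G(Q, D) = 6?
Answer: -84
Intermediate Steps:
j = -18 (j = 6*(-3) = -18)
b(R, F) = -84 (b(R, F) = 4*((-3 - 18)*1) = 4*(-21*1) = 4*(-21) = -84)
o = 6
0*o + b(-3, -4) = 0*6 - 84 = 0 - 84 = -84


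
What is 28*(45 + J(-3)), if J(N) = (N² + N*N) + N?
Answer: 1680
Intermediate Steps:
J(N) = N + 2*N² (J(N) = (N² + N²) + N = 2*N² + N = N + 2*N²)
28*(45 + J(-3)) = 28*(45 - 3*(1 + 2*(-3))) = 28*(45 - 3*(1 - 6)) = 28*(45 - 3*(-5)) = 28*(45 + 15) = 28*60 = 1680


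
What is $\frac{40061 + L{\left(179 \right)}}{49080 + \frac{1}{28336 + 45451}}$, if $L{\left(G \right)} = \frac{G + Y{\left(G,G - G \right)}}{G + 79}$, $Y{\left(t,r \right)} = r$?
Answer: $\frac{762656307679}{934338217938} \approx 0.81625$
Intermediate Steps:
$L{\left(G \right)} = \frac{G}{79 + G}$ ($L{\left(G \right)} = \frac{G + \left(G - G\right)}{G + 79} = \frac{G + 0}{79 + G} = \frac{G}{79 + G}$)
$\frac{40061 + L{\left(179 \right)}}{49080 + \frac{1}{28336 + 45451}} = \frac{40061 + \frac{179}{79 + 179}}{49080 + \frac{1}{28336 + 45451}} = \frac{40061 + \frac{179}{258}}{49080 + \frac{1}{73787}} = \frac{40061 + 179 \cdot \frac{1}{258}}{49080 + \frac{1}{73787}} = \frac{40061 + \frac{179}{258}}{\frac{3621465961}{73787}} = \frac{10335917}{258} \cdot \frac{73787}{3621465961} = \frac{762656307679}{934338217938}$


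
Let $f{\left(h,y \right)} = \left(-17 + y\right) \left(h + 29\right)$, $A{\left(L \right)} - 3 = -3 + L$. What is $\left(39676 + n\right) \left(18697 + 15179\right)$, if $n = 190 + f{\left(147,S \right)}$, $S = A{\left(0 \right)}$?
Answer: $1249143624$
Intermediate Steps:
$A{\left(L \right)} = L$ ($A{\left(L \right)} = 3 + \left(-3 + L\right) = L$)
$S = 0$
$f{\left(h,y \right)} = \left(-17 + y\right) \left(29 + h\right)$
$n = -2802$ ($n = 190 + \left(-493 - 2499 + 29 \cdot 0 + 147 \cdot 0\right) = 190 + \left(-493 - 2499 + 0 + 0\right) = 190 - 2992 = -2802$)
$\left(39676 + n\right) \left(18697 + 15179\right) = \left(39676 - 2802\right) \left(18697 + 15179\right) = 36874 \cdot 33876 = 1249143624$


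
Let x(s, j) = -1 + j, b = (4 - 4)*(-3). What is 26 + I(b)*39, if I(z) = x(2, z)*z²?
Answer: 26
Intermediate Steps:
b = 0 (b = 0*(-3) = 0)
I(z) = z²*(-1 + z) (I(z) = (-1 + z)*z² = z²*(-1 + z))
26 + I(b)*39 = 26 + (0²*(-1 + 0))*39 = 26 + (0*(-1))*39 = 26 + 0*39 = 26 + 0 = 26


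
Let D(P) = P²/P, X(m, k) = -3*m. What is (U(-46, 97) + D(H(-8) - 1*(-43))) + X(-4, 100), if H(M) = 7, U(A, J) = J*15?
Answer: 1517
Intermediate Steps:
U(A, J) = 15*J
D(P) = P
(U(-46, 97) + D(H(-8) - 1*(-43))) + X(-4, 100) = (15*97 + (7 - 1*(-43))) - 3*(-4) = (1455 + (7 + 43)) + 12 = (1455 + 50) + 12 = 1505 + 12 = 1517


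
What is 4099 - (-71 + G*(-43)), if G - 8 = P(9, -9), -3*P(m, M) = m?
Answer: 4385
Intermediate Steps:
P(m, M) = -m/3
G = 5 (G = 8 - 1/3*9 = 8 - 3 = 5)
4099 - (-71 + G*(-43)) = 4099 - (-71 + 5*(-43)) = 4099 - (-71 - 215) = 4099 - 1*(-286) = 4099 + 286 = 4385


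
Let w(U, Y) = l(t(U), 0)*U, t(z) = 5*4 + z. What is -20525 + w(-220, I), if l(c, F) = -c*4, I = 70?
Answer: -196525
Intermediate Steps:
t(z) = 20 + z
l(c, F) = -4*c
w(U, Y) = U*(-80 - 4*U) (w(U, Y) = (-4*(20 + U))*U = (-80 - 4*U)*U = U*(-80 - 4*U))
-20525 + w(-220, I) = -20525 + 4*(-220)*(-20 - 1*(-220)) = -20525 + 4*(-220)*(-20 + 220) = -20525 + 4*(-220)*200 = -20525 - 176000 = -196525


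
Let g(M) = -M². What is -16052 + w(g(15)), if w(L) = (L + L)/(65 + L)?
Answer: -256787/16 ≈ -16049.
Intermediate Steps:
w(L) = 2*L/(65 + L) (w(L) = (2*L)/(65 + L) = 2*L/(65 + L))
-16052 + w(g(15)) = -16052 + 2*(-1*15²)/(65 - 1*15²) = -16052 + 2*(-1*225)/(65 - 1*225) = -16052 + 2*(-225)/(65 - 225) = -16052 + 2*(-225)/(-160) = -16052 + 2*(-225)*(-1/160) = -16052 + 45/16 = -256787/16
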